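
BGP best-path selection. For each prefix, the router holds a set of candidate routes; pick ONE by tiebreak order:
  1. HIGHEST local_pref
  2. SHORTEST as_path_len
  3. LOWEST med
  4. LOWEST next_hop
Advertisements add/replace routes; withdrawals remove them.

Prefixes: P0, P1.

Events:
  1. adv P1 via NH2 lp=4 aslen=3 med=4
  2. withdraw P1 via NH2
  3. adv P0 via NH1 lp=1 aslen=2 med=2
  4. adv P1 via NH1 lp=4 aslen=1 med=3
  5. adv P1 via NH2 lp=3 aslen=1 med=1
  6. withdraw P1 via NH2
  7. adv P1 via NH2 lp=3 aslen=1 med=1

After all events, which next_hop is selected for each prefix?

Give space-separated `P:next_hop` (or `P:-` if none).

Op 1: best P0=- P1=NH2
Op 2: best P0=- P1=-
Op 3: best P0=NH1 P1=-
Op 4: best P0=NH1 P1=NH1
Op 5: best P0=NH1 P1=NH1
Op 6: best P0=NH1 P1=NH1
Op 7: best P0=NH1 P1=NH1

Answer: P0:NH1 P1:NH1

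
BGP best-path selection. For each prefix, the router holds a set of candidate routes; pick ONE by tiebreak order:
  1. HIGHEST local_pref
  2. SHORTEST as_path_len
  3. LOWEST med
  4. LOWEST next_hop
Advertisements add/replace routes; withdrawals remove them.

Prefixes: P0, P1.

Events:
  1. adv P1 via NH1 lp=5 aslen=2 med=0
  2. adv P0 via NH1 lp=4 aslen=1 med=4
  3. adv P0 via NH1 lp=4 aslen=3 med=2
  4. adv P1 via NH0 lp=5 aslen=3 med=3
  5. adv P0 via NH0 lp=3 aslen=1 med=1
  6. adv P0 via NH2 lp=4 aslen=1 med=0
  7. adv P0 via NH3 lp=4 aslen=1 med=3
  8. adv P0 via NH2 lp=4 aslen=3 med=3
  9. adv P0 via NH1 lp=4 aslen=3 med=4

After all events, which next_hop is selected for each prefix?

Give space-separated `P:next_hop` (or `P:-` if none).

Answer: P0:NH3 P1:NH1

Derivation:
Op 1: best P0=- P1=NH1
Op 2: best P0=NH1 P1=NH1
Op 3: best P0=NH1 P1=NH1
Op 4: best P0=NH1 P1=NH1
Op 5: best P0=NH1 P1=NH1
Op 6: best P0=NH2 P1=NH1
Op 7: best P0=NH2 P1=NH1
Op 8: best P0=NH3 P1=NH1
Op 9: best P0=NH3 P1=NH1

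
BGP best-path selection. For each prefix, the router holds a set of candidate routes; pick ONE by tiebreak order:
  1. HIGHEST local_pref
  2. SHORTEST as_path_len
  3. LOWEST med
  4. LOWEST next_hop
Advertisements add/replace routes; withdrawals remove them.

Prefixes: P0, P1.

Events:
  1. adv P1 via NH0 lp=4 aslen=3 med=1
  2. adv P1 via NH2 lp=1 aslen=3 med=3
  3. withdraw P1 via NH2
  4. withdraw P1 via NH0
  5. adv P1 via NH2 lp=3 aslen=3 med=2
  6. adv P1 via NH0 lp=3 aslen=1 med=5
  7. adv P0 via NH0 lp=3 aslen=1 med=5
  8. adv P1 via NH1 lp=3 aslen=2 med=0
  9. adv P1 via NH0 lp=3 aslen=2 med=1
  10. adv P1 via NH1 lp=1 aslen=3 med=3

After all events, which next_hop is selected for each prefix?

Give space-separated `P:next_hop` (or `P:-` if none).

Answer: P0:NH0 P1:NH0

Derivation:
Op 1: best P0=- P1=NH0
Op 2: best P0=- P1=NH0
Op 3: best P0=- P1=NH0
Op 4: best P0=- P1=-
Op 5: best P0=- P1=NH2
Op 6: best P0=- P1=NH0
Op 7: best P0=NH0 P1=NH0
Op 8: best P0=NH0 P1=NH0
Op 9: best P0=NH0 P1=NH1
Op 10: best P0=NH0 P1=NH0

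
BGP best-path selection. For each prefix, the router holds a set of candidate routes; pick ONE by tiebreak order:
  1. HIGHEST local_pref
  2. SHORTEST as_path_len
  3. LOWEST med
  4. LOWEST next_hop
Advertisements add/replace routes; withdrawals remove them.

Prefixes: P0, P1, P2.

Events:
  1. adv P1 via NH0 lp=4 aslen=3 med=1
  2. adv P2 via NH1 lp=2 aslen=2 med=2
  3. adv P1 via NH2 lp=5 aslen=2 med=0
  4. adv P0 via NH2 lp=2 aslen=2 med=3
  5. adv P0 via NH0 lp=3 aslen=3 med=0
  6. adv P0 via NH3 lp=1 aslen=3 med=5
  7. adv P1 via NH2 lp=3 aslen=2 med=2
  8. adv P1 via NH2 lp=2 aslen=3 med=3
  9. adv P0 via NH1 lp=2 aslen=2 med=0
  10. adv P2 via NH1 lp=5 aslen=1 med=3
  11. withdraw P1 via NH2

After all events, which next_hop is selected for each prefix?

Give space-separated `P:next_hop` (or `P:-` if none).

Answer: P0:NH0 P1:NH0 P2:NH1

Derivation:
Op 1: best P0=- P1=NH0 P2=-
Op 2: best P0=- P1=NH0 P2=NH1
Op 3: best P0=- P1=NH2 P2=NH1
Op 4: best P0=NH2 P1=NH2 P2=NH1
Op 5: best P0=NH0 P1=NH2 P2=NH1
Op 6: best P0=NH0 P1=NH2 P2=NH1
Op 7: best P0=NH0 P1=NH0 P2=NH1
Op 8: best P0=NH0 P1=NH0 P2=NH1
Op 9: best P0=NH0 P1=NH0 P2=NH1
Op 10: best P0=NH0 P1=NH0 P2=NH1
Op 11: best P0=NH0 P1=NH0 P2=NH1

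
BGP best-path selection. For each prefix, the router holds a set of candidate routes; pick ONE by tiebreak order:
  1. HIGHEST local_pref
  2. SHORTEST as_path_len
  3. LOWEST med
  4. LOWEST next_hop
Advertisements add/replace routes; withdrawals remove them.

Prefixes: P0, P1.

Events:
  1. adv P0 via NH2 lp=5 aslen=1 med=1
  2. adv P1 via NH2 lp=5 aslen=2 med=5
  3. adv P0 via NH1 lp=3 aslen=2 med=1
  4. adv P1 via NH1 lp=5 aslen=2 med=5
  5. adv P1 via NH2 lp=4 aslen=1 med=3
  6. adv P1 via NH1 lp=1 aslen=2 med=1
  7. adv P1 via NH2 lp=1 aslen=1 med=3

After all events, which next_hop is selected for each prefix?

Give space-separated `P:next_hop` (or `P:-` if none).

Answer: P0:NH2 P1:NH2

Derivation:
Op 1: best P0=NH2 P1=-
Op 2: best P0=NH2 P1=NH2
Op 3: best P0=NH2 P1=NH2
Op 4: best P0=NH2 P1=NH1
Op 5: best P0=NH2 P1=NH1
Op 6: best P0=NH2 P1=NH2
Op 7: best P0=NH2 P1=NH2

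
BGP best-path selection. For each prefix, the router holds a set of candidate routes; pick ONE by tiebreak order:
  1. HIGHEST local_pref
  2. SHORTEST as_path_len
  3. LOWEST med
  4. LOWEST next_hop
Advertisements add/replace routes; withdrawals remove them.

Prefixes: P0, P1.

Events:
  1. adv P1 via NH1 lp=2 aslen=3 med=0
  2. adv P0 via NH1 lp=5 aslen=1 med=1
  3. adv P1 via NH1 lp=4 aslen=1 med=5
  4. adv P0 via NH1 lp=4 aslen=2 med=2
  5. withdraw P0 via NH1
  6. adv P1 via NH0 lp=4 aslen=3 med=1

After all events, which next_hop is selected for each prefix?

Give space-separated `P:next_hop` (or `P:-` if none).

Answer: P0:- P1:NH1

Derivation:
Op 1: best P0=- P1=NH1
Op 2: best P0=NH1 P1=NH1
Op 3: best P0=NH1 P1=NH1
Op 4: best P0=NH1 P1=NH1
Op 5: best P0=- P1=NH1
Op 6: best P0=- P1=NH1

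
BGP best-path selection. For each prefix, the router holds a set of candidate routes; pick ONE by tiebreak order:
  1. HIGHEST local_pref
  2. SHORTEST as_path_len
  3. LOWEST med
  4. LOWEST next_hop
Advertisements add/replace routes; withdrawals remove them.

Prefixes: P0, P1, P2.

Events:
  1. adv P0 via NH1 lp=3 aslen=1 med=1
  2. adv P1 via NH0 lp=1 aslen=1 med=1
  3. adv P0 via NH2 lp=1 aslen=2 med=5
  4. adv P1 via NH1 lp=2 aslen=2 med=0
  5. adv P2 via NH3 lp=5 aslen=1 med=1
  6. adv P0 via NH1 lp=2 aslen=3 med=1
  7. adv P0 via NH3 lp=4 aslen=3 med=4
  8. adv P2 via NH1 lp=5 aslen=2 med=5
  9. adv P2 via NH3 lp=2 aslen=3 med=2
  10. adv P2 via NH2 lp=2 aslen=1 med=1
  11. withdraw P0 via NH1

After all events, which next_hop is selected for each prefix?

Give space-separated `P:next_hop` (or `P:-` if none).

Answer: P0:NH3 P1:NH1 P2:NH1

Derivation:
Op 1: best P0=NH1 P1=- P2=-
Op 2: best P0=NH1 P1=NH0 P2=-
Op 3: best P0=NH1 P1=NH0 P2=-
Op 4: best P0=NH1 P1=NH1 P2=-
Op 5: best P0=NH1 P1=NH1 P2=NH3
Op 6: best P0=NH1 P1=NH1 P2=NH3
Op 7: best P0=NH3 P1=NH1 P2=NH3
Op 8: best P0=NH3 P1=NH1 P2=NH3
Op 9: best P0=NH3 P1=NH1 P2=NH1
Op 10: best P0=NH3 P1=NH1 P2=NH1
Op 11: best P0=NH3 P1=NH1 P2=NH1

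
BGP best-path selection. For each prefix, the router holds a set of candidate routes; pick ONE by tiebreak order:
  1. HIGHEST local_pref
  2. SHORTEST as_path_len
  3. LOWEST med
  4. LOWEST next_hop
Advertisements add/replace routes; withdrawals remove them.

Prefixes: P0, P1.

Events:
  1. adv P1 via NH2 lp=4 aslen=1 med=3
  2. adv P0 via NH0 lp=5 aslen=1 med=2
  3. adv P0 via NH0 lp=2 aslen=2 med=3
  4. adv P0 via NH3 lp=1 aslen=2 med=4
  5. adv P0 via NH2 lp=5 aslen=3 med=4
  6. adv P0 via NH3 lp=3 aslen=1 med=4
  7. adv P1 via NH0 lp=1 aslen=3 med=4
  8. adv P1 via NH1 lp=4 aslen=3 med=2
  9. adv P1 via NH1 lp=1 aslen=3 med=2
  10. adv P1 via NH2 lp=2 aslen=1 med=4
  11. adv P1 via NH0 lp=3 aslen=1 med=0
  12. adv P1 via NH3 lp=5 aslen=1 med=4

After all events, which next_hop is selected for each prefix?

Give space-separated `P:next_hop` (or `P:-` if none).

Op 1: best P0=- P1=NH2
Op 2: best P0=NH0 P1=NH2
Op 3: best P0=NH0 P1=NH2
Op 4: best P0=NH0 P1=NH2
Op 5: best P0=NH2 P1=NH2
Op 6: best P0=NH2 P1=NH2
Op 7: best P0=NH2 P1=NH2
Op 8: best P0=NH2 P1=NH2
Op 9: best P0=NH2 P1=NH2
Op 10: best P0=NH2 P1=NH2
Op 11: best P0=NH2 P1=NH0
Op 12: best P0=NH2 P1=NH3

Answer: P0:NH2 P1:NH3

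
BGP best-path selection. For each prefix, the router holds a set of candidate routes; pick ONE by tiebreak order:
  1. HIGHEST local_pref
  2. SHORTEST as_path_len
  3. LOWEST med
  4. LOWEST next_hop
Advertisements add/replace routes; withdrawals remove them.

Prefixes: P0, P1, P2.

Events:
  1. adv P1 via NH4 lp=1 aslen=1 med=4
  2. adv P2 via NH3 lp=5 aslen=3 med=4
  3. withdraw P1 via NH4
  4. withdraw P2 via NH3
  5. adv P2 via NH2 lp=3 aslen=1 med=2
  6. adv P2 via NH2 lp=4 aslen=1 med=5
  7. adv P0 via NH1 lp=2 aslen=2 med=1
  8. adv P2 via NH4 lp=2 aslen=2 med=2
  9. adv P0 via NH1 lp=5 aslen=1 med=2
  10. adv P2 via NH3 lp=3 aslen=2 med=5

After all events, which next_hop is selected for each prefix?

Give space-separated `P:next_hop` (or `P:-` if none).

Op 1: best P0=- P1=NH4 P2=-
Op 2: best P0=- P1=NH4 P2=NH3
Op 3: best P0=- P1=- P2=NH3
Op 4: best P0=- P1=- P2=-
Op 5: best P0=- P1=- P2=NH2
Op 6: best P0=- P1=- P2=NH2
Op 7: best P0=NH1 P1=- P2=NH2
Op 8: best P0=NH1 P1=- P2=NH2
Op 9: best P0=NH1 P1=- P2=NH2
Op 10: best P0=NH1 P1=- P2=NH2

Answer: P0:NH1 P1:- P2:NH2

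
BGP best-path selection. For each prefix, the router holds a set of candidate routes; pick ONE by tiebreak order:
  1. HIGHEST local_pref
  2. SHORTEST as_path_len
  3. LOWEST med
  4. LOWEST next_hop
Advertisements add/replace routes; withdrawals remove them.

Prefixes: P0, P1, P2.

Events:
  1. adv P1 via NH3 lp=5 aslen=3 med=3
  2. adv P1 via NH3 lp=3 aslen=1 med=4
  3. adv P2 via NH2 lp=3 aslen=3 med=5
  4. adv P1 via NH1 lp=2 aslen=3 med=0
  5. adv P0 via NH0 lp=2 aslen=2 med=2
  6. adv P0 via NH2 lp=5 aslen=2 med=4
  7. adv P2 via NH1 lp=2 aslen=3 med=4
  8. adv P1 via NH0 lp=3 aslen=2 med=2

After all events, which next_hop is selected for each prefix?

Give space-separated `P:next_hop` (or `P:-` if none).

Answer: P0:NH2 P1:NH3 P2:NH2

Derivation:
Op 1: best P0=- P1=NH3 P2=-
Op 2: best P0=- P1=NH3 P2=-
Op 3: best P0=- P1=NH3 P2=NH2
Op 4: best P0=- P1=NH3 P2=NH2
Op 5: best P0=NH0 P1=NH3 P2=NH2
Op 6: best P0=NH2 P1=NH3 P2=NH2
Op 7: best P0=NH2 P1=NH3 P2=NH2
Op 8: best P0=NH2 P1=NH3 P2=NH2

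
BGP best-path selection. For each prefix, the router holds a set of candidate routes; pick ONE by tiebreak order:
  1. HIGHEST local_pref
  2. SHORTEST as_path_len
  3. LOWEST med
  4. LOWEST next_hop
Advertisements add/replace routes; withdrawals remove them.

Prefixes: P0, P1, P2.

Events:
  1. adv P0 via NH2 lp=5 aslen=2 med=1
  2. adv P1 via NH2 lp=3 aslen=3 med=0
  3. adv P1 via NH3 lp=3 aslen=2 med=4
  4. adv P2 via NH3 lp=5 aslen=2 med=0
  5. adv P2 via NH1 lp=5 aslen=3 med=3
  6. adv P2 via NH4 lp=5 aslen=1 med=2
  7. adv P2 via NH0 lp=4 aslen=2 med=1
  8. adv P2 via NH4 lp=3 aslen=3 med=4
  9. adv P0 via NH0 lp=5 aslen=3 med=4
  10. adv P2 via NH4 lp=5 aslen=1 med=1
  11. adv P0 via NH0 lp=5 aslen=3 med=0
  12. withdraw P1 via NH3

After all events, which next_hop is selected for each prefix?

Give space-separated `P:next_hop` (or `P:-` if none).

Answer: P0:NH2 P1:NH2 P2:NH4

Derivation:
Op 1: best P0=NH2 P1=- P2=-
Op 2: best P0=NH2 P1=NH2 P2=-
Op 3: best P0=NH2 P1=NH3 P2=-
Op 4: best P0=NH2 P1=NH3 P2=NH3
Op 5: best P0=NH2 P1=NH3 P2=NH3
Op 6: best P0=NH2 P1=NH3 P2=NH4
Op 7: best P0=NH2 P1=NH3 P2=NH4
Op 8: best P0=NH2 P1=NH3 P2=NH3
Op 9: best P0=NH2 P1=NH3 P2=NH3
Op 10: best P0=NH2 P1=NH3 P2=NH4
Op 11: best P0=NH2 P1=NH3 P2=NH4
Op 12: best P0=NH2 P1=NH2 P2=NH4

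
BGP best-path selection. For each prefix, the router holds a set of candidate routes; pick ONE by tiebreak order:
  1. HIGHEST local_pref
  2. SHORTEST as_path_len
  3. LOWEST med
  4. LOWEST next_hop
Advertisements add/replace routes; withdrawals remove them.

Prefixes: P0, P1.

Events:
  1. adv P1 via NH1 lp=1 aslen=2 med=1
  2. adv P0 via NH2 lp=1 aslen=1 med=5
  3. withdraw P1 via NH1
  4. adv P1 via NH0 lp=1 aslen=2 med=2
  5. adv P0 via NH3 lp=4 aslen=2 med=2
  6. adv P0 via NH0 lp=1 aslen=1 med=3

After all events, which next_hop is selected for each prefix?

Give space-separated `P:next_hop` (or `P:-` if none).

Answer: P0:NH3 P1:NH0

Derivation:
Op 1: best P0=- P1=NH1
Op 2: best P0=NH2 P1=NH1
Op 3: best P0=NH2 P1=-
Op 4: best P0=NH2 P1=NH0
Op 5: best P0=NH3 P1=NH0
Op 6: best P0=NH3 P1=NH0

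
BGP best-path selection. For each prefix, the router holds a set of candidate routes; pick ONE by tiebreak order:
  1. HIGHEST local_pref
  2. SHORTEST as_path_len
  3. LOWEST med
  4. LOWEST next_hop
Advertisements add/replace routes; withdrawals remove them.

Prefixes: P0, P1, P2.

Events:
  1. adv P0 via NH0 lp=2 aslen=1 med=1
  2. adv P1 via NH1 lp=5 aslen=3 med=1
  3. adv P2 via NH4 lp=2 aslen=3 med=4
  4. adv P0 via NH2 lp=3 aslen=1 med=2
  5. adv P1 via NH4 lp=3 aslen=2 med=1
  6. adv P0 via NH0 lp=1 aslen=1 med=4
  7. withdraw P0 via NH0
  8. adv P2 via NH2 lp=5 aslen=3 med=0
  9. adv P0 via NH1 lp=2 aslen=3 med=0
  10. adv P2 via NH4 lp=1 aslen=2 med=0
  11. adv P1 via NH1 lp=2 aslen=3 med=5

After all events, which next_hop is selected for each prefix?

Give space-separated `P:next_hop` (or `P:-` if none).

Answer: P0:NH2 P1:NH4 P2:NH2

Derivation:
Op 1: best P0=NH0 P1=- P2=-
Op 2: best P0=NH0 P1=NH1 P2=-
Op 3: best P0=NH0 P1=NH1 P2=NH4
Op 4: best P0=NH2 P1=NH1 P2=NH4
Op 5: best P0=NH2 P1=NH1 P2=NH4
Op 6: best P0=NH2 P1=NH1 P2=NH4
Op 7: best P0=NH2 P1=NH1 P2=NH4
Op 8: best P0=NH2 P1=NH1 P2=NH2
Op 9: best P0=NH2 P1=NH1 P2=NH2
Op 10: best P0=NH2 P1=NH1 P2=NH2
Op 11: best P0=NH2 P1=NH4 P2=NH2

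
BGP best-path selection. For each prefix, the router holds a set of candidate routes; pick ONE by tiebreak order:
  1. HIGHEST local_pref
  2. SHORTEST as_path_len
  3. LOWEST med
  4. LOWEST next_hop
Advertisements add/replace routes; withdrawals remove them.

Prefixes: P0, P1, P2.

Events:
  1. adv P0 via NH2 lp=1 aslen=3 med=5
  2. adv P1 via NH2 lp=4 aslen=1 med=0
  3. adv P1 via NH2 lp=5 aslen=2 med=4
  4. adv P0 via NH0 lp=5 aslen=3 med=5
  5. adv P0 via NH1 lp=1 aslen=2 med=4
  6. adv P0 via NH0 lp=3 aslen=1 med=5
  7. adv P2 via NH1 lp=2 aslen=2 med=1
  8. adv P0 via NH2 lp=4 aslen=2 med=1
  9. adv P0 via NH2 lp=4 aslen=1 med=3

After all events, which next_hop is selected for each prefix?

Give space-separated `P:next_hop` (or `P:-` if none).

Answer: P0:NH2 P1:NH2 P2:NH1

Derivation:
Op 1: best P0=NH2 P1=- P2=-
Op 2: best P0=NH2 P1=NH2 P2=-
Op 3: best P0=NH2 P1=NH2 P2=-
Op 4: best P0=NH0 P1=NH2 P2=-
Op 5: best P0=NH0 P1=NH2 P2=-
Op 6: best P0=NH0 P1=NH2 P2=-
Op 7: best P0=NH0 P1=NH2 P2=NH1
Op 8: best P0=NH2 P1=NH2 P2=NH1
Op 9: best P0=NH2 P1=NH2 P2=NH1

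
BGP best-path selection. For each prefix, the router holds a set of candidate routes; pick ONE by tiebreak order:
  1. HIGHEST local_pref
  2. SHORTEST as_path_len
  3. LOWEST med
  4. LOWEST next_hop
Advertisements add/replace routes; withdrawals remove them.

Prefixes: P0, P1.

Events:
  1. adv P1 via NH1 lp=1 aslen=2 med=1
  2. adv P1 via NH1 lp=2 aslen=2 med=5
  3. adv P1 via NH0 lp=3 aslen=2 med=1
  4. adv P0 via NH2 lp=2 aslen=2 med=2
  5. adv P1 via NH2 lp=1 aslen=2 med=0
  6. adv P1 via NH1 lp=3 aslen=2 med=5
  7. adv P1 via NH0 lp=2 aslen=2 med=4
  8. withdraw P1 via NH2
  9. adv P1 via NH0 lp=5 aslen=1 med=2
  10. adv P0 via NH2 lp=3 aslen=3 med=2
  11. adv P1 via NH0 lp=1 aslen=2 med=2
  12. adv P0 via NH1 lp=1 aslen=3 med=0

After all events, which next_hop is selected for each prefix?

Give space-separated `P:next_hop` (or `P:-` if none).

Op 1: best P0=- P1=NH1
Op 2: best P0=- P1=NH1
Op 3: best P0=- P1=NH0
Op 4: best P0=NH2 P1=NH0
Op 5: best P0=NH2 P1=NH0
Op 6: best P0=NH2 P1=NH0
Op 7: best P0=NH2 P1=NH1
Op 8: best P0=NH2 P1=NH1
Op 9: best P0=NH2 P1=NH0
Op 10: best P0=NH2 P1=NH0
Op 11: best P0=NH2 P1=NH1
Op 12: best P0=NH2 P1=NH1

Answer: P0:NH2 P1:NH1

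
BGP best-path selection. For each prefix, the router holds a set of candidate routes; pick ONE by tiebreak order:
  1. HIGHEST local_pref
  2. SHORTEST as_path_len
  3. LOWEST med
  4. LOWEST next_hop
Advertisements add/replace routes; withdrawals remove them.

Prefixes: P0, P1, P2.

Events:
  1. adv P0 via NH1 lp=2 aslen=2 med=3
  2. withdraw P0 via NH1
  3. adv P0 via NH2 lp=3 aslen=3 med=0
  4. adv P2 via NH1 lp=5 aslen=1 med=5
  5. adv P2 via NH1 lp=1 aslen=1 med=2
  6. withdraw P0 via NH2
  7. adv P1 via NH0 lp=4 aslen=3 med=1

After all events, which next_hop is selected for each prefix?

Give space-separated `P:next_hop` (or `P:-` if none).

Answer: P0:- P1:NH0 P2:NH1

Derivation:
Op 1: best P0=NH1 P1=- P2=-
Op 2: best P0=- P1=- P2=-
Op 3: best P0=NH2 P1=- P2=-
Op 4: best P0=NH2 P1=- P2=NH1
Op 5: best P0=NH2 P1=- P2=NH1
Op 6: best P0=- P1=- P2=NH1
Op 7: best P0=- P1=NH0 P2=NH1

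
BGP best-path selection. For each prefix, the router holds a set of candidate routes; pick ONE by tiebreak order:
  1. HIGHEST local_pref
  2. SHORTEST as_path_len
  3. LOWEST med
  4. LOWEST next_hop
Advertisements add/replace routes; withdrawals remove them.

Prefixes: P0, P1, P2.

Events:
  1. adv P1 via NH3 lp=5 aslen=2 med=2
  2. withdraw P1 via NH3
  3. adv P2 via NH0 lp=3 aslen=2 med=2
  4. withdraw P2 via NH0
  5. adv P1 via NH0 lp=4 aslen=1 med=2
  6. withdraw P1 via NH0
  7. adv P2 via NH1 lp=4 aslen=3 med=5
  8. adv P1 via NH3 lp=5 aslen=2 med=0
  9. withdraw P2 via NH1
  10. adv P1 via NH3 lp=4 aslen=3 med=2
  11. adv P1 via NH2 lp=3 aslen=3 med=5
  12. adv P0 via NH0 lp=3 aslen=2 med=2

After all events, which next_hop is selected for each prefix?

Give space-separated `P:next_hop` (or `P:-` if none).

Answer: P0:NH0 P1:NH3 P2:-

Derivation:
Op 1: best P0=- P1=NH3 P2=-
Op 2: best P0=- P1=- P2=-
Op 3: best P0=- P1=- P2=NH0
Op 4: best P0=- P1=- P2=-
Op 5: best P0=- P1=NH0 P2=-
Op 6: best P0=- P1=- P2=-
Op 7: best P0=- P1=- P2=NH1
Op 8: best P0=- P1=NH3 P2=NH1
Op 9: best P0=- P1=NH3 P2=-
Op 10: best P0=- P1=NH3 P2=-
Op 11: best P0=- P1=NH3 P2=-
Op 12: best P0=NH0 P1=NH3 P2=-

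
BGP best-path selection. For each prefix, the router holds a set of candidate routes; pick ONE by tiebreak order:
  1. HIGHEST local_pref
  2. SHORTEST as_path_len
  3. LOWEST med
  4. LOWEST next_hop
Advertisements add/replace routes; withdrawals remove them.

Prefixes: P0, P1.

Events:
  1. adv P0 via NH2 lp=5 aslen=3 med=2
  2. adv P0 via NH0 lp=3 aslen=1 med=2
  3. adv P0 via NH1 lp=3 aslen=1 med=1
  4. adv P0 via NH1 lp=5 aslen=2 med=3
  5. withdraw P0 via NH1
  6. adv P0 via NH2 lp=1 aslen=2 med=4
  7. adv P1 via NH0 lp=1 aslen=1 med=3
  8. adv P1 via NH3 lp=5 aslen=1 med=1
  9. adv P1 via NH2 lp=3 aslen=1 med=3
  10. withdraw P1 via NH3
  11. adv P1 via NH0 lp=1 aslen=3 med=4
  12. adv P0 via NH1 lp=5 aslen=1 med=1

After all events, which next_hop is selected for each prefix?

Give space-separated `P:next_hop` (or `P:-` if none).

Answer: P0:NH1 P1:NH2

Derivation:
Op 1: best P0=NH2 P1=-
Op 2: best P0=NH2 P1=-
Op 3: best P0=NH2 P1=-
Op 4: best P0=NH1 P1=-
Op 5: best P0=NH2 P1=-
Op 6: best P0=NH0 P1=-
Op 7: best P0=NH0 P1=NH0
Op 8: best P0=NH0 P1=NH3
Op 9: best P0=NH0 P1=NH3
Op 10: best P0=NH0 P1=NH2
Op 11: best P0=NH0 P1=NH2
Op 12: best P0=NH1 P1=NH2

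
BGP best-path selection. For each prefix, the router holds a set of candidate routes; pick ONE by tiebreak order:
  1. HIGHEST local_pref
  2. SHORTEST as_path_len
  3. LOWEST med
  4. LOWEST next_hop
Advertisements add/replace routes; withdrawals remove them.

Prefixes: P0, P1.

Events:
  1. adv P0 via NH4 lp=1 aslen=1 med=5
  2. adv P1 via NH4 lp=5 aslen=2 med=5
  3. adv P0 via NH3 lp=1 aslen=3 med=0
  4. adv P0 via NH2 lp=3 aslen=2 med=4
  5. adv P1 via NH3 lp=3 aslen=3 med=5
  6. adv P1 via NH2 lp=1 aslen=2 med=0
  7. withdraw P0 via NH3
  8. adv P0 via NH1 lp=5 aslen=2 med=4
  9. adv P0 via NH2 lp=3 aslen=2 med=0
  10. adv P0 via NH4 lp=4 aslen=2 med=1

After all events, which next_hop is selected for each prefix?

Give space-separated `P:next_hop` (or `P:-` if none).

Op 1: best P0=NH4 P1=-
Op 2: best P0=NH4 P1=NH4
Op 3: best P0=NH4 P1=NH4
Op 4: best P0=NH2 P1=NH4
Op 5: best P0=NH2 P1=NH4
Op 6: best P0=NH2 P1=NH4
Op 7: best P0=NH2 P1=NH4
Op 8: best P0=NH1 P1=NH4
Op 9: best P0=NH1 P1=NH4
Op 10: best P0=NH1 P1=NH4

Answer: P0:NH1 P1:NH4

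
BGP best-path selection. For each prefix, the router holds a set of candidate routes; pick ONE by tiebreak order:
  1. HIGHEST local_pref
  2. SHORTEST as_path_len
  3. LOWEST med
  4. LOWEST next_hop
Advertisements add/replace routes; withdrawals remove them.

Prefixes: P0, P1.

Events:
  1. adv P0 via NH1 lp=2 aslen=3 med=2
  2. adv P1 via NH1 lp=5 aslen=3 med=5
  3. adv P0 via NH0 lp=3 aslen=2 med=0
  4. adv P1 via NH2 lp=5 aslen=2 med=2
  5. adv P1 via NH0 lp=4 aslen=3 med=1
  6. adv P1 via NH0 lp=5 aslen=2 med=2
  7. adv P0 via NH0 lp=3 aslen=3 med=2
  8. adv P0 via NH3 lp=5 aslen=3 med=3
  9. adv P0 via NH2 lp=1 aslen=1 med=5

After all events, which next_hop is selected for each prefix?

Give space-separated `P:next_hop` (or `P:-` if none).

Answer: P0:NH3 P1:NH0

Derivation:
Op 1: best P0=NH1 P1=-
Op 2: best P0=NH1 P1=NH1
Op 3: best P0=NH0 P1=NH1
Op 4: best P0=NH0 P1=NH2
Op 5: best P0=NH0 P1=NH2
Op 6: best P0=NH0 P1=NH0
Op 7: best P0=NH0 P1=NH0
Op 8: best P0=NH3 P1=NH0
Op 9: best P0=NH3 P1=NH0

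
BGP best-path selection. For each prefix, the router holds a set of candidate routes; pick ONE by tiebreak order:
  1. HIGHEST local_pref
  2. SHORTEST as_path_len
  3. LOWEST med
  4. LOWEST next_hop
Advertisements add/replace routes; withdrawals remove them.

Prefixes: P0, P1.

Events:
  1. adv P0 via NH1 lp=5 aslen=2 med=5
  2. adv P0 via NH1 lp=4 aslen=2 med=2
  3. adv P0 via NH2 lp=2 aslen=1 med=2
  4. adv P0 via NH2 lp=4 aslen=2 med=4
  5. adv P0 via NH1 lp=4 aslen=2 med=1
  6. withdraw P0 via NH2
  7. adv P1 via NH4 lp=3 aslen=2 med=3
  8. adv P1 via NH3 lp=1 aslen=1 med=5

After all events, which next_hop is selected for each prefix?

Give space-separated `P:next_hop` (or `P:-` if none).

Op 1: best P0=NH1 P1=-
Op 2: best P0=NH1 P1=-
Op 3: best P0=NH1 P1=-
Op 4: best P0=NH1 P1=-
Op 5: best P0=NH1 P1=-
Op 6: best P0=NH1 P1=-
Op 7: best P0=NH1 P1=NH4
Op 8: best P0=NH1 P1=NH4

Answer: P0:NH1 P1:NH4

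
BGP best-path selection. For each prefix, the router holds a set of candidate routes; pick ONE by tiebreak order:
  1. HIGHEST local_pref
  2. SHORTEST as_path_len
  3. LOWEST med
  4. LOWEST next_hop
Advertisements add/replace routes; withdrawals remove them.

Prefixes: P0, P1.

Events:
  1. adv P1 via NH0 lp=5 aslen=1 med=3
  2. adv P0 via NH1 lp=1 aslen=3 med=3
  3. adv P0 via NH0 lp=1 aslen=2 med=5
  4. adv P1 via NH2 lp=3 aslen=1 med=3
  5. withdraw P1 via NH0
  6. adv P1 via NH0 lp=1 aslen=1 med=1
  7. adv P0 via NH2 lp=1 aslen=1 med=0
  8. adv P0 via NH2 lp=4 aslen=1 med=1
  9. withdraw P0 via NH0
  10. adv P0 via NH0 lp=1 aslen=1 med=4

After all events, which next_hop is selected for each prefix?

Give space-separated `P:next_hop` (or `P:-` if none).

Op 1: best P0=- P1=NH0
Op 2: best P0=NH1 P1=NH0
Op 3: best P0=NH0 P1=NH0
Op 4: best P0=NH0 P1=NH0
Op 5: best P0=NH0 P1=NH2
Op 6: best P0=NH0 P1=NH2
Op 7: best P0=NH2 P1=NH2
Op 8: best P0=NH2 P1=NH2
Op 9: best P0=NH2 P1=NH2
Op 10: best P0=NH2 P1=NH2

Answer: P0:NH2 P1:NH2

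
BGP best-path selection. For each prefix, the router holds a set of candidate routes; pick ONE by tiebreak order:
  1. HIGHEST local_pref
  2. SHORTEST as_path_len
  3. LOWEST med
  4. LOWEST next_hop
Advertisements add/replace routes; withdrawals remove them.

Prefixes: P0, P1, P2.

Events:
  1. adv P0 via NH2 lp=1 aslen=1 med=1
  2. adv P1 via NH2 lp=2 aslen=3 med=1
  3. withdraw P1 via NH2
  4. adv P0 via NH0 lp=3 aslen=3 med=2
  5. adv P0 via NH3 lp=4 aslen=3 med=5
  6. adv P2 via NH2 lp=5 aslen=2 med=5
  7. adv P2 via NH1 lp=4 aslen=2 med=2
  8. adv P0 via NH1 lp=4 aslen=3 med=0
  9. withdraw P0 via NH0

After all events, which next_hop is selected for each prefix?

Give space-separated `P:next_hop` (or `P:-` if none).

Op 1: best P0=NH2 P1=- P2=-
Op 2: best P0=NH2 P1=NH2 P2=-
Op 3: best P0=NH2 P1=- P2=-
Op 4: best P0=NH0 P1=- P2=-
Op 5: best P0=NH3 P1=- P2=-
Op 6: best P0=NH3 P1=- P2=NH2
Op 7: best P0=NH3 P1=- P2=NH2
Op 8: best P0=NH1 P1=- P2=NH2
Op 9: best P0=NH1 P1=- P2=NH2

Answer: P0:NH1 P1:- P2:NH2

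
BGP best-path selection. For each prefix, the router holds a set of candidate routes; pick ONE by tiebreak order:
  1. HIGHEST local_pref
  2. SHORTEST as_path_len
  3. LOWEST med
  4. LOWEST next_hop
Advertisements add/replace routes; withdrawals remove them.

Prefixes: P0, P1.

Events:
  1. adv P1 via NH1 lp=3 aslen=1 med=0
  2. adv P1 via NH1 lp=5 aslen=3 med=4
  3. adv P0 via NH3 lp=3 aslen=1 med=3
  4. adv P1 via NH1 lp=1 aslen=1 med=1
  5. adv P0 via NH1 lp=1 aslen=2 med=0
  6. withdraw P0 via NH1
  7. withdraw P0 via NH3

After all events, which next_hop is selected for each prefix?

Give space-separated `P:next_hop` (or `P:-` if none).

Op 1: best P0=- P1=NH1
Op 2: best P0=- P1=NH1
Op 3: best P0=NH3 P1=NH1
Op 4: best P0=NH3 P1=NH1
Op 5: best P0=NH3 P1=NH1
Op 6: best P0=NH3 P1=NH1
Op 7: best P0=- P1=NH1

Answer: P0:- P1:NH1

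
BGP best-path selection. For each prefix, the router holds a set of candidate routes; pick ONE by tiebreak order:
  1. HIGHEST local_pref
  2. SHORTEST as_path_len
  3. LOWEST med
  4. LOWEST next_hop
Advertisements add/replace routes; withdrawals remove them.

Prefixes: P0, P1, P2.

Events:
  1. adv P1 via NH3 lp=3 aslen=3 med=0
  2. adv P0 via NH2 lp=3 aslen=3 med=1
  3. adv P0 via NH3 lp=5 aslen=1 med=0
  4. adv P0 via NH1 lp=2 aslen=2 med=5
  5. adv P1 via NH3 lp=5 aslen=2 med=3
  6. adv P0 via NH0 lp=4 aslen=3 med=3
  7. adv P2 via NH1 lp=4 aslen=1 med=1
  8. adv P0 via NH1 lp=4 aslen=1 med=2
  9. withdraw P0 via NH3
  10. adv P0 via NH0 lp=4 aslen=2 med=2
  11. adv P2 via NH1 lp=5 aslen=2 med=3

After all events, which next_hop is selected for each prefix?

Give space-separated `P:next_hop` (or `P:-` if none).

Op 1: best P0=- P1=NH3 P2=-
Op 2: best P0=NH2 P1=NH3 P2=-
Op 3: best P0=NH3 P1=NH3 P2=-
Op 4: best P0=NH3 P1=NH3 P2=-
Op 5: best P0=NH3 P1=NH3 P2=-
Op 6: best P0=NH3 P1=NH3 P2=-
Op 7: best P0=NH3 P1=NH3 P2=NH1
Op 8: best P0=NH3 P1=NH3 P2=NH1
Op 9: best P0=NH1 P1=NH3 P2=NH1
Op 10: best P0=NH1 P1=NH3 P2=NH1
Op 11: best P0=NH1 P1=NH3 P2=NH1

Answer: P0:NH1 P1:NH3 P2:NH1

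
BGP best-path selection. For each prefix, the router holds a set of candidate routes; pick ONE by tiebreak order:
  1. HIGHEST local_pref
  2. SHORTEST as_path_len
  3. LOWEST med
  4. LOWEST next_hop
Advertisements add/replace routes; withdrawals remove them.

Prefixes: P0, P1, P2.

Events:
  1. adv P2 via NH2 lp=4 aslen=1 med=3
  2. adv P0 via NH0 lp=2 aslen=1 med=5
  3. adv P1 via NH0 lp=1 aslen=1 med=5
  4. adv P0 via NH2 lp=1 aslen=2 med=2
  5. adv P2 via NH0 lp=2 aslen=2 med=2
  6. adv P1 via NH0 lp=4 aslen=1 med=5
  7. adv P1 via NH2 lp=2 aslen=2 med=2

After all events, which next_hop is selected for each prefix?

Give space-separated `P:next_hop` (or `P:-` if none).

Answer: P0:NH0 P1:NH0 P2:NH2

Derivation:
Op 1: best P0=- P1=- P2=NH2
Op 2: best P0=NH0 P1=- P2=NH2
Op 3: best P0=NH0 P1=NH0 P2=NH2
Op 4: best P0=NH0 P1=NH0 P2=NH2
Op 5: best P0=NH0 P1=NH0 P2=NH2
Op 6: best P0=NH0 P1=NH0 P2=NH2
Op 7: best P0=NH0 P1=NH0 P2=NH2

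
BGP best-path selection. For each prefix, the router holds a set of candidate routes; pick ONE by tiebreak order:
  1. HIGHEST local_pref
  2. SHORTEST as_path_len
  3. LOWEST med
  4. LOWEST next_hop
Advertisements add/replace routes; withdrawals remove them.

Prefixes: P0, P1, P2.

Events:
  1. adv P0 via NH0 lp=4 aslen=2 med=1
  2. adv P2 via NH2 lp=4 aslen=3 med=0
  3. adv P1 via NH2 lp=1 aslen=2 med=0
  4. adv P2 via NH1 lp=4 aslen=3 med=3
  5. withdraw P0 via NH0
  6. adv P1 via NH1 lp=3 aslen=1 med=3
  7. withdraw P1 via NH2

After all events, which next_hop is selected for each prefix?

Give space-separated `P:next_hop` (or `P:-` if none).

Op 1: best P0=NH0 P1=- P2=-
Op 2: best P0=NH0 P1=- P2=NH2
Op 3: best P0=NH0 P1=NH2 P2=NH2
Op 4: best P0=NH0 P1=NH2 P2=NH2
Op 5: best P0=- P1=NH2 P2=NH2
Op 6: best P0=- P1=NH1 P2=NH2
Op 7: best P0=- P1=NH1 P2=NH2

Answer: P0:- P1:NH1 P2:NH2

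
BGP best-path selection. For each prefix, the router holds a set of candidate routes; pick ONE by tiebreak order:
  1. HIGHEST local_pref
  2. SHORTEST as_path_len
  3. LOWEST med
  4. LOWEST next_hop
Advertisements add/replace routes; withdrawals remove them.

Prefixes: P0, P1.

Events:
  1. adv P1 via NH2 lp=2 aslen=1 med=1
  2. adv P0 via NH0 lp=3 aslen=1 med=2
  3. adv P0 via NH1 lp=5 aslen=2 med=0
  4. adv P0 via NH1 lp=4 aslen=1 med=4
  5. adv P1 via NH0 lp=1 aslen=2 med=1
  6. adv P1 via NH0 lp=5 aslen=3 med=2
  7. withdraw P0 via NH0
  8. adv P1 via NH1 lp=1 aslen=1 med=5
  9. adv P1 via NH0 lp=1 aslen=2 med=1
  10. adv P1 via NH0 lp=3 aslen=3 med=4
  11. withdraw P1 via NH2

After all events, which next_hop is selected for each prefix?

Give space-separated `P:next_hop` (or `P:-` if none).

Answer: P0:NH1 P1:NH0

Derivation:
Op 1: best P0=- P1=NH2
Op 2: best P0=NH0 P1=NH2
Op 3: best P0=NH1 P1=NH2
Op 4: best P0=NH1 P1=NH2
Op 5: best P0=NH1 P1=NH2
Op 6: best P0=NH1 P1=NH0
Op 7: best P0=NH1 P1=NH0
Op 8: best P0=NH1 P1=NH0
Op 9: best P0=NH1 P1=NH2
Op 10: best P0=NH1 P1=NH0
Op 11: best P0=NH1 P1=NH0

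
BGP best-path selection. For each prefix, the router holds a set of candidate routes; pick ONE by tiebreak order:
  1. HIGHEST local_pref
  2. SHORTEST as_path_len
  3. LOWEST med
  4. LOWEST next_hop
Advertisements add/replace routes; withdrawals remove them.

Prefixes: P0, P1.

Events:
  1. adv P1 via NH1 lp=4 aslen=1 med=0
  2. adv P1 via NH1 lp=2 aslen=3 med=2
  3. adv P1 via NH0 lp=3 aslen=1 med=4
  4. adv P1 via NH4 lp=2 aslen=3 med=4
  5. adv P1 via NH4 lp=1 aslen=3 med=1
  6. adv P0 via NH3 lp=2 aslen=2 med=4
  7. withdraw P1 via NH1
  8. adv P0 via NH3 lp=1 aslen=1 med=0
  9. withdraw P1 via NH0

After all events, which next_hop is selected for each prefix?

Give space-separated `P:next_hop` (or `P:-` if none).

Op 1: best P0=- P1=NH1
Op 2: best P0=- P1=NH1
Op 3: best P0=- P1=NH0
Op 4: best P0=- P1=NH0
Op 5: best P0=- P1=NH0
Op 6: best P0=NH3 P1=NH0
Op 7: best P0=NH3 P1=NH0
Op 8: best P0=NH3 P1=NH0
Op 9: best P0=NH3 P1=NH4

Answer: P0:NH3 P1:NH4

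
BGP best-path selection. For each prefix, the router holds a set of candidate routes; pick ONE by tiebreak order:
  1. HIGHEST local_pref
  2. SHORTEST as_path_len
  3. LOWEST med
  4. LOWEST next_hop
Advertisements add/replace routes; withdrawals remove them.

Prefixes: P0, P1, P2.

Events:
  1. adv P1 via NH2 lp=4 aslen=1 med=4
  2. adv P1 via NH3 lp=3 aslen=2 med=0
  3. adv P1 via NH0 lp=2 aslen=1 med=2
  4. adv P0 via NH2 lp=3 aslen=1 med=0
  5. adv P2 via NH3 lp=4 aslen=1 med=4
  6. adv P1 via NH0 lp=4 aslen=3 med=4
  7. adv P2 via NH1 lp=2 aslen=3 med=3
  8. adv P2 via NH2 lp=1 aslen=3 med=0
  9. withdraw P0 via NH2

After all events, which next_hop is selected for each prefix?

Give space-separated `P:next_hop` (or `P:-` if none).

Answer: P0:- P1:NH2 P2:NH3

Derivation:
Op 1: best P0=- P1=NH2 P2=-
Op 2: best P0=- P1=NH2 P2=-
Op 3: best P0=- P1=NH2 P2=-
Op 4: best P0=NH2 P1=NH2 P2=-
Op 5: best P0=NH2 P1=NH2 P2=NH3
Op 6: best P0=NH2 P1=NH2 P2=NH3
Op 7: best P0=NH2 P1=NH2 P2=NH3
Op 8: best P0=NH2 P1=NH2 P2=NH3
Op 9: best P0=- P1=NH2 P2=NH3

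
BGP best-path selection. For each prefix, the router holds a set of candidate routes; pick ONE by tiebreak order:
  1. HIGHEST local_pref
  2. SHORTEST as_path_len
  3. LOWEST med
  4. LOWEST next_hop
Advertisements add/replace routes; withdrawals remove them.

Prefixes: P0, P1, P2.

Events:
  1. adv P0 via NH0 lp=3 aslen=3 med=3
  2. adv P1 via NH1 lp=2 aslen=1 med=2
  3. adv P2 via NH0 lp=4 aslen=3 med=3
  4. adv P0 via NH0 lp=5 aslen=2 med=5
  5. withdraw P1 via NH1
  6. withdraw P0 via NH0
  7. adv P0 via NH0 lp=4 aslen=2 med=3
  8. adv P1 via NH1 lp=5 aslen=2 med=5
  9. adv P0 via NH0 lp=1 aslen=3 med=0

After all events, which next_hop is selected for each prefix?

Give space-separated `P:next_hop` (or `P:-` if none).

Op 1: best P0=NH0 P1=- P2=-
Op 2: best P0=NH0 P1=NH1 P2=-
Op 3: best P0=NH0 P1=NH1 P2=NH0
Op 4: best P0=NH0 P1=NH1 P2=NH0
Op 5: best P0=NH0 P1=- P2=NH0
Op 6: best P0=- P1=- P2=NH0
Op 7: best P0=NH0 P1=- P2=NH0
Op 8: best P0=NH0 P1=NH1 P2=NH0
Op 9: best P0=NH0 P1=NH1 P2=NH0

Answer: P0:NH0 P1:NH1 P2:NH0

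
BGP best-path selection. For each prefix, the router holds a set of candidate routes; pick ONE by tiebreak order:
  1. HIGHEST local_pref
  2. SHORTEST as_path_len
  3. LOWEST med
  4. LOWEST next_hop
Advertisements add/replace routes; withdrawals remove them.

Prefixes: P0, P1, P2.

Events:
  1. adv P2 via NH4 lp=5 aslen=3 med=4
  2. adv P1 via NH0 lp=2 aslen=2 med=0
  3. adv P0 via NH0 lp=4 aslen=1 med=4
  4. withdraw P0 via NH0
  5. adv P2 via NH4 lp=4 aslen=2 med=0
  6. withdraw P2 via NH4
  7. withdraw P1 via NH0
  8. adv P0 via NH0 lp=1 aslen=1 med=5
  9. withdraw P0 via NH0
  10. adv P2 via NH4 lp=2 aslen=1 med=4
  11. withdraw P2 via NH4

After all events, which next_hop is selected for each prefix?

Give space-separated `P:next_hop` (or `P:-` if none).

Op 1: best P0=- P1=- P2=NH4
Op 2: best P0=- P1=NH0 P2=NH4
Op 3: best P0=NH0 P1=NH0 P2=NH4
Op 4: best P0=- P1=NH0 P2=NH4
Op 5: best P0=- P1=NH0 P2=NH4
Op 6: best P0=- P1=NH0 P2=-
Op 7: best P0=- P1=- P2=-
Op 8: best P0=NH0 P1=- P2=-
Op 9: best P0=- P1=- P2=-
Op 10: best P0=- P1=- P2=NH4
Op 11: best P0=- P1=- P2=-

Answer: P0:- P1:- P2:-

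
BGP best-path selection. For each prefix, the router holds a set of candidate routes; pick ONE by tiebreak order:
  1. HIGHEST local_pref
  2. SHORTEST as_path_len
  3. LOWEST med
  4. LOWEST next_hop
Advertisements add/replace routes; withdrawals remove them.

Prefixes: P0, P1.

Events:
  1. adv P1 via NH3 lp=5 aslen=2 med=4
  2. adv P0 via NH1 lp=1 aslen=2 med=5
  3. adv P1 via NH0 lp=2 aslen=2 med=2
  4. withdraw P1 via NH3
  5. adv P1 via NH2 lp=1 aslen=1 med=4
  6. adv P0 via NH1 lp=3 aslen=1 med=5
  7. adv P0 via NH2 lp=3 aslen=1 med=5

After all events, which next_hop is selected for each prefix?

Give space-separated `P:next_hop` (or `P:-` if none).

Answer: P0:NH1 P1:NH0

Derivation:
Op 1: best P0=- P1=NH3
Op 2: best P0=NH1 P1=NH3
Op 3: best P0=NH1 P1=NH3
Op 4: best P0=NH1 P1=NH0
Op 5: best P0=NH1 P1=NH0
Op 6: best P0=NH1 P1=NH0
Op 7: best P0=NH1 P1=NH0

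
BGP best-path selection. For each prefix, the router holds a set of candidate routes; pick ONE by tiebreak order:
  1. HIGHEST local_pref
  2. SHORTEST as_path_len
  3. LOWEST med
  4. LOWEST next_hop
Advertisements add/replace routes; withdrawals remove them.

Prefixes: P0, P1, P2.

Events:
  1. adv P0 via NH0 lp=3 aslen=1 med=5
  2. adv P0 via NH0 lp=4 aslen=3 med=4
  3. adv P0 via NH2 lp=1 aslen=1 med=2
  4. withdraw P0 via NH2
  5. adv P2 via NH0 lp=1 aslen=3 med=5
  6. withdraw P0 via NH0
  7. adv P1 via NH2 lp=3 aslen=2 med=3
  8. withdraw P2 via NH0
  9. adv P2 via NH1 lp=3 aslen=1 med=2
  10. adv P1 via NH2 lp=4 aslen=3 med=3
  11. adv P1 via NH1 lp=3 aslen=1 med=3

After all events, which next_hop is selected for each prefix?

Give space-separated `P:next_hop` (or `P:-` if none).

Answer: P0:- P1:NH2 P2:NH1

Derivation:
Op 1: best P0=NH0 P1=- P2=-
Op 2: best P0=NH0 P1=- P2=-
Op 3: best P0=NH0 P1=- P2=-
Op 4: best P0=NH0 P1=- P2=-
Op 5: best P0=NH0 P1=- P2=NH0
Op 6: best P0=- P1=- P2=NH0
Op 7: best P0=- P1=NH2 P2=NH0
Op 8: best P0=- P1=NH2 P2=-
Op 9: best P0=- P1=NH2 P2=NH1
Op 10: best P0=- P1=NH2 P2=NH1
Op 11: best P0=- P1=NH2 P2=NH1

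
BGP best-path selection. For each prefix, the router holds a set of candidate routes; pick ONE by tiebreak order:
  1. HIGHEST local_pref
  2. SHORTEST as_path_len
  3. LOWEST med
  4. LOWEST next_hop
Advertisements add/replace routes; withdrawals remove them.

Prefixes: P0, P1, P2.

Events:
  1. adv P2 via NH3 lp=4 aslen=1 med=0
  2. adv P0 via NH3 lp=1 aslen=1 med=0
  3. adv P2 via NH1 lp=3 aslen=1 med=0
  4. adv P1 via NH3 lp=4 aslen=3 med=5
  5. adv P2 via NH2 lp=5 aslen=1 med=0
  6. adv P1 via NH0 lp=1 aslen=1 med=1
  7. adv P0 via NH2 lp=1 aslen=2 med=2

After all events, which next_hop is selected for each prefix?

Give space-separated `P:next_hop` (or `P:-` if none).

Op 1: best P0=- P1=- P2=NH3
Op 2: best P0=NH3 P1=- P2=NH3
Op 3: best P0=NH3 P1=- P2=NH3
Op 4: best P0=NH3 P1=NH3 P2=NH3
Op 5: best P0=NH3 P1=NH3 P2=NH2
Op 6: best P0=NH3 P1=NH3 P2=NH2
Op 7: best P0=NH3 P1=NH3 P2=NH2

Answer: P0:NH3 P1:NH3 P2:NH2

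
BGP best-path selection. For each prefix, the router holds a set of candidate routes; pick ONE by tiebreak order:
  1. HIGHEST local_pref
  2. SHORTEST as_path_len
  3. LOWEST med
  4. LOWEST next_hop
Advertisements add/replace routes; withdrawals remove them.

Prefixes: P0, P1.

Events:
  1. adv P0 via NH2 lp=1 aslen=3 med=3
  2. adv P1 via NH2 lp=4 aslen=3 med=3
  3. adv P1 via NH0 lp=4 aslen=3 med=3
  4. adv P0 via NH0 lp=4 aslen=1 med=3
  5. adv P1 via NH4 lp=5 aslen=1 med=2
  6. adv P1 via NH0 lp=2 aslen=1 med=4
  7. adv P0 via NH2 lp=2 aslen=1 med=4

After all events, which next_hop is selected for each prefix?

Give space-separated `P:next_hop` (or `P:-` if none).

Op 1: best P0=NH2 P1=-
Op 2: best P0=NH2 P1=NH2
Op 3: best P0=NH2 P1=NH0
Op 4: best P0=NH0 P1=NH0
Op 5: best P0=NH0 P1=NH4
Op 6: best P0=NH0 P1=NH4
Op 7: best P0=NH0 P1=NH4

Answer: P0:NH0 P1:NH4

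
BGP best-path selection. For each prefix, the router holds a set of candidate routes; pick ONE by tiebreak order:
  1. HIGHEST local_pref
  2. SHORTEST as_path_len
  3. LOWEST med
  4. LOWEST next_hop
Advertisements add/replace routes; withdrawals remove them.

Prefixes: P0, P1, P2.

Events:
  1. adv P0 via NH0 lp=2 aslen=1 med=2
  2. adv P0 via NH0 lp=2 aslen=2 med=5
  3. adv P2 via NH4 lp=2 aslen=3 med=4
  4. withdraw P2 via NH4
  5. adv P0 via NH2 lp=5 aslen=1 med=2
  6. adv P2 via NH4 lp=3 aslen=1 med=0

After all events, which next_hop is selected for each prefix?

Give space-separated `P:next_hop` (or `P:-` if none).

Answer: P0:NH2 P1:- P2:NH4

Derivation:
Op 1: best P0=NH0 P1=- P2=-
Op 2: best P0=NH0 P1=- P2=-
Op 3: best P0=NH0 P1=- P2=NH4
Op 4: best P0=NH0 P1=- P2=-
Op 5: best P0=NH2 P1=- P2=-
Op 6: best P0=NH2 P1=- P2=NH4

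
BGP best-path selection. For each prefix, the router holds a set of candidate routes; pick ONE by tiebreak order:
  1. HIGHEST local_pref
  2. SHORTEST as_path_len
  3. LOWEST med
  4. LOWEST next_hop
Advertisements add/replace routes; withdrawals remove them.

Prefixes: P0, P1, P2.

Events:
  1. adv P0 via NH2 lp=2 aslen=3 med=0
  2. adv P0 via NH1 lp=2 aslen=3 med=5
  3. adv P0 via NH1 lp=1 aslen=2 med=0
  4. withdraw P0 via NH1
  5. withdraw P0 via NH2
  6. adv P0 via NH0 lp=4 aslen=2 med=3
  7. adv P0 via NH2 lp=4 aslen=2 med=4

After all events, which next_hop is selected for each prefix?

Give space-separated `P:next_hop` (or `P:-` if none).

Op 1: best P0=NH2 P1=- P2=-
Op 2: best P0=NH2 P1=- P2=-
Op 3: best P0=NH2 P1=- P2=-
Op 4: best P0=NH2 P1=- P2=-
Op 5: best P0=- P1=- P2=-
Op 6: best P0=NH0 P1=- P2=-
Op 7: best P0=NH0 P1=- P2=-

Answer: P0:NH0 P1:- P2:-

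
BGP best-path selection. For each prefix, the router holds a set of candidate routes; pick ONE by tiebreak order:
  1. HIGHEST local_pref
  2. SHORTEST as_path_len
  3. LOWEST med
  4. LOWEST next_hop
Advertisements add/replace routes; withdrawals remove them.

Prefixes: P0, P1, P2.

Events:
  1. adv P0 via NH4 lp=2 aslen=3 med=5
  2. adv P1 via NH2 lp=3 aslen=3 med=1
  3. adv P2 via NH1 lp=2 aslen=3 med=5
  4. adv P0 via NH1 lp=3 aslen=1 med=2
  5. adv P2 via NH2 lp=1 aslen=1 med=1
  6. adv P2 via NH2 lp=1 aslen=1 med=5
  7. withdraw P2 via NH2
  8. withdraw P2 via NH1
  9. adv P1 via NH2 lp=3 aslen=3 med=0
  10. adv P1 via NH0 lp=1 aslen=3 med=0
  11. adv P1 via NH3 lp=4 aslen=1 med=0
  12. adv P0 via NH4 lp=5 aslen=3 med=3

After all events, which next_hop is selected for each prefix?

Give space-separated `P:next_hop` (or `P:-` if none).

Op 1: best P0=NH4 P1=- P2=-
Op 2: best P0=NH4 P1=NH2 P2=-
Op 3: best P0=NH4 P1=NH2 P2=NH1
Op 4: best P0=NH1 P1=NH2 P2=NH1
Op 5: best P0=NH1 P1=NH2 P2=NH1
Op 6: best P0=NH1 P1=NH2 P2=NH1
Op 7: best P0=NH1 P1=NH2 P2=NH1
Op 8: best P0=NH1 P1=NH2 P2=-
Op 9: best P0=NH1 P1=NH2 P2=-
Op 10: best P0=NH1 P1=NH2 P2=-
Op 11: best P0=NH1 P1=NH3 P2=-
Op 12: best P0=NH4 P1=NH3 P2=-

Answer: P0:NH4 P1:NH3 P2:-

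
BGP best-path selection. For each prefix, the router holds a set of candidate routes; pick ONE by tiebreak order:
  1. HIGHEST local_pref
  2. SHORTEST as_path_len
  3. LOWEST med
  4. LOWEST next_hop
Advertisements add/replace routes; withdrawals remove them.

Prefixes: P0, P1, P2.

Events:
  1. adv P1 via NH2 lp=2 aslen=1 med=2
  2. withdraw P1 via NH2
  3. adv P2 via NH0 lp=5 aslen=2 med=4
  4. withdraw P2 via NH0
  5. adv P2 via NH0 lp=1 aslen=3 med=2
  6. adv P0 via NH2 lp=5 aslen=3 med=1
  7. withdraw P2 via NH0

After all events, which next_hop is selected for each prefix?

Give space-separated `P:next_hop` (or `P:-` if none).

Answer: P0:NH2 P1:- P2:-

Derivation:
Op 1: best P0=- P1=NH2 P2=-
Op 2: best P0=- P1=- P2=-
Op 3: best P0=- P1=- P2=NH0
Op 4: best P0=- P1=- P2=-
Op 5: best P0=- P1=- P2=NH0
Op 6: best P0=NH2 P1=- P2=NH0
Op 7: best P0=NH2 P1=- P2=-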